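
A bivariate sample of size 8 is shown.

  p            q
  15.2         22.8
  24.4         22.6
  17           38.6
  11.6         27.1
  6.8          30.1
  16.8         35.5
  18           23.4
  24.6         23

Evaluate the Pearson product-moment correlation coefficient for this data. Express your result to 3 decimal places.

n = 8, Σp = 134.4, Σq = 223.1, Σp² = 2507.6, Σq² = 6497.79, Σpq = 3656.64
nΣpq − ΣpΣq = 29253.12 − 29984.64 = -731.52
nΣp² − (Σp)² = 20060.8 − 18063.36 = 1997.44; nΣq² − (Σq)² = 51982.32 − 49773.61 = 2208.71
r = -731.52 / √(1997.44 × 2208.71) = -731.52 / 2100.4204 ≈ -0.348

-0.348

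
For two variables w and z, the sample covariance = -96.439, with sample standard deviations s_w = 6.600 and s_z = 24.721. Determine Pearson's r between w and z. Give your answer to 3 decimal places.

-0.591

r = Cov(w,z) / (s_w · s_z) = -96.439 / (6.600 × 24.721)
  = -96.439 / 163.1586 ≈ -0.591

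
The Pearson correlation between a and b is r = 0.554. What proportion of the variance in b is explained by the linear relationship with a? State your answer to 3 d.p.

r² = (0.554)² = 0.307

0.307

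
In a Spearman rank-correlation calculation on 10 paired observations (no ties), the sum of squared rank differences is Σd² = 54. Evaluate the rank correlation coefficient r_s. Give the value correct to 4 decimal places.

ρ = 1 − 6Σd² / [n(n²−1)] = 1 − 6×54 / (10×99)
  = 1 − 324/990 = 1 − 0.32727 ≈ 0.6727

0.6727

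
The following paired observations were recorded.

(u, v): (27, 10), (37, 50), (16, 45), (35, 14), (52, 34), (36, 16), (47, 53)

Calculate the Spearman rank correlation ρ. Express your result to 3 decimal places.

0.464

Rank u: 2, 5, 1, 3, 7, 4, 6
Rank v: 1, 6, 5, 2, 4, 3, 7
d = rank(u) − rank(v): 1, -1, -4, 1, 3, 1, -1; Σd² = 30
ρ = 1 − 6Σd² / [n(n²−1)] = 1 − 6×30 / (7×48) = 1 − 180/336 ≈ 0.464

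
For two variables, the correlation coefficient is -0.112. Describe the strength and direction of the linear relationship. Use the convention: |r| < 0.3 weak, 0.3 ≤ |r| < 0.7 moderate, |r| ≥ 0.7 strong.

weak negative

r = -0.112 < 0 so the relationship is negative.
|r| = 0.112, which falls in the weak range.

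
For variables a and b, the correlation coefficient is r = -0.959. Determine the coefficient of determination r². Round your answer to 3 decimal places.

r² = (-0.959)² = 0.920

0.920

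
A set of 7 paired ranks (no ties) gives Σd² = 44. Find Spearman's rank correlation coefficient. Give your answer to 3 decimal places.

ρ = 1 − 6Σd² / [n(n²−1)] = 1 − 6×44 / (7×48)
  = 1 − 264/336 = 1 − 0.7857 ≈ 0.214

0.214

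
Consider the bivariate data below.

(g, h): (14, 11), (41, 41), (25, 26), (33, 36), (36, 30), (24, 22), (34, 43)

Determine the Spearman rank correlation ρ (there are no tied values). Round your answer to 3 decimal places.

Rank g: 1, 7, 3, 4, 6, 2, 5
Rank h: 1, 6, 3, 5, 4, 2, 7
d = rank(g) − rank(h): 0, 1, 0, -1, 2, 0, -2; Σd² = 10
ρ = 1 − 6Σd² / [n(n²−1)] = 1 − 6×10 / (7×48) = 1 − 60/336 ≈ 0.821

0.821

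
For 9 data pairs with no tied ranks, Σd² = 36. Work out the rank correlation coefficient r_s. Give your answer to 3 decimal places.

0.700

ρ = 1 − 6Σd² / [n(n²−1)] = 1 − 6×36 / (9×80)
  = 1 − 216/720 = 1 − 0.3000 ≈ 0.700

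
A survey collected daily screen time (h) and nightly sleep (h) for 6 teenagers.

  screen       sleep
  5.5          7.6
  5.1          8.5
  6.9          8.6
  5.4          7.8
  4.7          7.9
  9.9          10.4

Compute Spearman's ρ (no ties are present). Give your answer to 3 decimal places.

Rank screen: 4, 2, 5, 3, 1, 6
Rank sleep: 1, 4, 5, 2, 3, 6
d = rank(screen) − rank(sleep): 3, -2, 0, 1, -2, 0; Σd² = 18
ρ = 1 − 6Σd² / [n(n²−1)] = 1 − 6×18 / (6×35) = 1 − 108/210 ≈ 0.486

0.486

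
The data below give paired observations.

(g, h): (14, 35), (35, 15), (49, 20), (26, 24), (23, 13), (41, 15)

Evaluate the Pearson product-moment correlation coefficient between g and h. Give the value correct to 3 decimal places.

n = 6, Σg = 188, Σh = 122, Σg² = 6708, Σh² = 2820, Σgh = 3533
nΣgh − ΣgΣh = 21198 − 22936 = -1738
nΣg² − (Σg)² = 40248 − 35344 = 4904; nΣh² − (Σh)² = 16920 − 14884 = 2036
r = -1738 / √(4904 × 2036) = -1738 / 3159.8329 ≈ -0.550

-0.550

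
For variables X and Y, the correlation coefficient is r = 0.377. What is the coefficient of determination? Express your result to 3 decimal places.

r² = (0.377)² = 0.142

0.142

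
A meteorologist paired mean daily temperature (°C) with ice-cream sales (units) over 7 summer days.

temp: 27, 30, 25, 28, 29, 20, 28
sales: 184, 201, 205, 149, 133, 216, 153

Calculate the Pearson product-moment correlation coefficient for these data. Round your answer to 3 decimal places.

n = 7, Σx = 187, Σy = 1241, Σx² = 5063, Σy² = 226237, Σxy = 32756
nΣxy − ΣxΣy = 229292 − 232067 = -2775
nΣx² − (Σx)² = 35441 − 34969 = 472; nΣy² − (Σy)² = 1583659 − 1540081 = 43578
r = -2775 / √(472 × 43578) = -2775 / 4535.2857 ≈ -0.612

-0.612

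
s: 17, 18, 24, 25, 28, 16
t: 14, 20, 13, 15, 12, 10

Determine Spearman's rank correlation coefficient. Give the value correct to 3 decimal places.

0.143

Rank s: 2, 3, 4, 5, 6, 1
Rank t: 4, 6, 3, 5, 2, 1
d = rank(s) − rank(t): -2, -3, 1, 0, 4, 0; Σd² = 30
ρ = 1 − 6Σd² / [n(n²−1)] = 1 − 6×30 / (6×35) = 1 − 180/210 ≈ 0.143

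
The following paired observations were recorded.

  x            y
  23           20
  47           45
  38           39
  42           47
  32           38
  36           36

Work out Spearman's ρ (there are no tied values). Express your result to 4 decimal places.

Rank x: 1, 6, 4, 5, 2, 3
Rank y: 1, 5, 4, 6, 3, 2
d = rank(x) − rank(y): 0, 1, 0, -1, -1, 1; Σd² = 4
ρ = 1 − 6Σd² / [n(n²−1)] = 1 − 6×4 / (6×35) = 1 − 24/210 ≈ 0.8857

0.8857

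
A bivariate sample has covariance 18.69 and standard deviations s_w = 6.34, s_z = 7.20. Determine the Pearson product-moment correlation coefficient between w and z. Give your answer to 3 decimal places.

0.409

r = Cov(w,z) / (s_w · s_z) = 18.69 / (6.34 × 7.20)
  = 18.69 / 45.6480 ≈ 0.409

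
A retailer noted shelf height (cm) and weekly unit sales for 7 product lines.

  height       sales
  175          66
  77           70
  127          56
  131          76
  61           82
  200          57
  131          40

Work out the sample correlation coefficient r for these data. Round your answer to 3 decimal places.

n = 7, Σx = 902, Σy = 447, Σx² = 130726, Σy² = 29741, Σxy = 55650
nΣxy − ΣxΣy = 389550 − 403194 = -13644
nΣx² − (Σx)² = 915082 − 813604 = 101478; nΣy² − (Σy)² = 208187 − 199809 = 8378
r = -13644 / √(101478 × 8378) = -13644 / 29157.8923 ≈ -0.468

-0.468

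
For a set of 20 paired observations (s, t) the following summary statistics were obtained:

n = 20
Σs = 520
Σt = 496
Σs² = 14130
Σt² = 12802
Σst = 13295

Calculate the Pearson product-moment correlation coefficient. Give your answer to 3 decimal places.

r = (nΣst − ΣsΣt) / √[(nΣs² − (Σs)²)(nΣt² − (Σt)²)]
Numerator: 20×13295 − 520×496 = 7980
Denominator: √[(282600 − 270400)(256040 − 246016)] = √[12200 × 10024] = 11058.6075
r = 7980 / 11058.6075 ≈ 0.722

0.722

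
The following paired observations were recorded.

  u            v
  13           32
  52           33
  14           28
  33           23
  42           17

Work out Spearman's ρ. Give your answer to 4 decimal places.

Rank u: 1, 5, 2, 3, 4
Rank v: 4, 5, 3, 2, 1
d = rank(u) − rank(v): -3, 0, -1, 1, 3; Σd² = 20
ρ = 1 − 6Σd² / [n(n²−1)] = 1 − 6×20 / (5×24) = 1 − 120/120 ≈ 0.0000

0.0000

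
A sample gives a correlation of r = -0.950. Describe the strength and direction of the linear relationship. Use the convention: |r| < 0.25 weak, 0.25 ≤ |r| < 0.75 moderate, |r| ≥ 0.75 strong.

strong negative

r = -0.950 < 0 so the relationship is negative.
|r| = 0.950, which falls in the strong range.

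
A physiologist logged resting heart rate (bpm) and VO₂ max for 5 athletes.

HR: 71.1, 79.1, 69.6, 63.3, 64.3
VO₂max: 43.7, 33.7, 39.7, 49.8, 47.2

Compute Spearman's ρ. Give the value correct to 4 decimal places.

-0.9000

Rank HR: 4, 5, 3, 1, 2
Rank VO₂max: 3, 1, 2, 5, 4
d = rank(HR) − rank(VO₂max): 1, 4, 1, -4, -2; Σd² = 38
ρ = 1 − 6Σd² / [n(n²−1)] = 1 − 6×38 / (5×24) = 1 − 228/120 ≈ -0.9000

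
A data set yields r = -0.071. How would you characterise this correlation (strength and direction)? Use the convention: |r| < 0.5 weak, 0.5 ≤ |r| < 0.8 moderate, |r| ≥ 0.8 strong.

weak negative

r = -0.071 < 0 so the relationship is negative.
|r| = 0.071, which falls in the weak range.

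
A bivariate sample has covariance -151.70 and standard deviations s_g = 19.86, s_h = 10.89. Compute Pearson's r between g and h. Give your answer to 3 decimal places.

-0.701

r = Cov(g,h) / (s_g · s_h) = -151.70 / (19.86 × 10.89)
  = -151.70 / 216.2754 ≈ -0.701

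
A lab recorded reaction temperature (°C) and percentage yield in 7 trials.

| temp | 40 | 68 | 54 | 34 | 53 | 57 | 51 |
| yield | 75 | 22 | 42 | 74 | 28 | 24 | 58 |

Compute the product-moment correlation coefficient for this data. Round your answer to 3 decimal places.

-0.898

n = 7, Σx = 357, Σy = 323, Σx² = 18955, Σy² = 18073, Σxy = 15090
nΣxy − ΣxΣy = 105630 − 115311 = -9681
nΣx² − (Σx)² = 132685 − 127449 = 5236; nΣy² − (Σy)² = 126511 − 104329 = 22182
r = -9681 / √(5236 × 22182) = -9681 / 10777.0567 ≈ -0.898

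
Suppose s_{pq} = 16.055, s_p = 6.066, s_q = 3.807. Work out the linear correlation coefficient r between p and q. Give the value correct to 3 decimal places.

r = Cov(p,q) / (s_p · s_q) = 16.055 / (6.066 × 3.807)
  = 16.055 / 23.0933 ≈ 0.695

0.695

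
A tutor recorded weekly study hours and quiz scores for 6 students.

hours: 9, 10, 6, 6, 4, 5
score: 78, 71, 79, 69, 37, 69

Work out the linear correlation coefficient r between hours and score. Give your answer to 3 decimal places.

0.590

n = 6, Σx = 40, Σy = 403, Σx² = 294, Σy² = 28257, Σxy = 2793
nΣxy − ΣxΣy = 16758 − 16120 = 638
nΣx² − (Σx)² = 1764 − 1600 = 164; nΣy² − (Σy)² = 169542 − 162409 = 7133
r = 638 / √(164 × 7133) = 638 / 1081.5785 ≈ 0.590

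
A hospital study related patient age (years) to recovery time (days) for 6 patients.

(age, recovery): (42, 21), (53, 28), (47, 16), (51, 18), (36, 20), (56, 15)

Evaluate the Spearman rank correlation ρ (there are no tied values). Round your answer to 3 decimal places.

-0.314

Rank age: 2, 5, 3, 4, 1, 6
Rank recovery: 5, 6, 2, 3, 4, 1
d = rank(age) − rank(recovery): -3, -1, 1, 1, -3, 5; Σd² = 46
ρ = 1 − 6Σd² / [n(n²−1)] = 1 − 6×46 / (6×35) = 1 − 276/210 ≈ -0.314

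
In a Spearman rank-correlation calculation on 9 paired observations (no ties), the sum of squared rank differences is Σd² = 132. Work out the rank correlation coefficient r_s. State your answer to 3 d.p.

-0.100

ρ = 1 − 6Σd² / [n(n²−1)] = 1 − 6×132 / (9×80)
  = 1 − 792/720 = 1 − 1.1000 ≈ -0.100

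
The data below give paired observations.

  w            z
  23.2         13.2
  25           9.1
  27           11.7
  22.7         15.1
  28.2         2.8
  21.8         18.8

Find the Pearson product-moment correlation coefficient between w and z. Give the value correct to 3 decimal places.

n = 6, Σw = 147.9, Σz = 70.7, Σw² = 3678.01, Σz² = 983.23, Σwz = 1681.21
nΣwz − ΣwΣz = 10087.26 − 10456.53 = -369.27
nΣw² − (Σw)² = 22068.06 − 21874.41 = 193.65; nΣz² − (Σz)² = 5899.38 − 4998.49 = 900.89
r = -369.27 / √(193.65 × 900.89) = -369.27 / 417.6809 ≈ -0.884

-0.884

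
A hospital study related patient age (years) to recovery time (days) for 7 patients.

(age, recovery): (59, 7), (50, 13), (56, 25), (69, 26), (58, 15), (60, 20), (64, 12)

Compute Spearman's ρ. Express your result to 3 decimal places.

0.179

Rank age: 4, 1, 2, 7, 3, 5, 6
Rank recovery: 1, 3, 6, 7, 4, 5, 2
d = rank(age) − rank(recovery): 3, -2, -4, 0, -1, 0, 4; Σd² = 46
ρ = 1 − 6Σd² / [n(n²−1)] = 1 − 6×46 / (7×48) = 1 − 276/336 ≈ 0.179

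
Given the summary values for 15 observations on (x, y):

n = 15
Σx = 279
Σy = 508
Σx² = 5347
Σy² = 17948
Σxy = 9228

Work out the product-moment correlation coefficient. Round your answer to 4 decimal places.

r = (nΣxy − ΣxΣy) / √[(nΣx² − (Σx)²)(nΣy² − (Σy)²)]
Numerator: 15×9228 − 279×508 = -3312
Denominator: √[(80205 − 77841)(269220 − 258064)] = √[2364 × 11156] = 5135.4439
r = -3312 / 5135.4439 ≈ -0.6449

-0.6449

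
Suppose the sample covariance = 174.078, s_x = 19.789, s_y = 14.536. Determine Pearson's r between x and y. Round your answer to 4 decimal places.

0.6052

r = Cov(x,y) / (s_x · s_y) = 174.078 / (19.789 × 14.536)
  = 174.078 / 287.6529 ≈ 0.6052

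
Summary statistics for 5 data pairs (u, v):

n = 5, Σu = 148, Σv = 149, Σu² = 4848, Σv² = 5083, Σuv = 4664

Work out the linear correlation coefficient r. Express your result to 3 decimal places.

r = (nΣuv − ΣuΣv) / √[(nΣu² − (Σu)²)(nΣv² − (Σv)²)]
Numerator: 5×4664 − 148×149 = 1268
Denominator: √[(24240 − 21904)(25415 − 22201)] = √[2336 × 3214] = 2740.0555
r = 1268 / 2740.0555 ≈ 0.463

0.463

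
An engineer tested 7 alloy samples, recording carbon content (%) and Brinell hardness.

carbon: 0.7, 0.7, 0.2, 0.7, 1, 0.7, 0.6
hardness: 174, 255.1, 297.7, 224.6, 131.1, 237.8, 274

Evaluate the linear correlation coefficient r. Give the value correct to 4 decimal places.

-0.8328

n = 7, Σx = 4.6, Σy = 1594.3, Σx² = 3.36, Σy² = 383234.51, Σxy = 979.09
nΣxy − ΣxΣy = 6853.63 − 7333.78 = -480.15
nΣx² − (Σx)² = 23.52 − 21.16 = 2.36; nΣy² − (Σy)² = 2682641.57 − 2541792.49 = 140849.08
r = -480.15 / √(2.36 × 140849.08) = -480.15 / 576.5447 ≈ -0.8328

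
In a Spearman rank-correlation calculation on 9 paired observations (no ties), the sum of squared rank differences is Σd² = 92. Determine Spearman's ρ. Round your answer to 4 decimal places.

ρ = 1 − 6Σd² / [n(n²−1)] = 1 − 6×92 / (9×80)
  = 1 − 552/720 = 1 − 0.76667 ≈ 0.2333

0.2333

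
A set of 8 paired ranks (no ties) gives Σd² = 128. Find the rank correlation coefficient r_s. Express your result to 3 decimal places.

-0.524

ρ = 1 − 6Σd² / [n(n²−1)] = 1 − 6×128 / (8×63)
  = 1 − 768/504 = 1 − 1.5238 ≈ -0.524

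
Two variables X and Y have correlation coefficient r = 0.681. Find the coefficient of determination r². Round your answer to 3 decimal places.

0.464

r² = (0.681)² = 0.464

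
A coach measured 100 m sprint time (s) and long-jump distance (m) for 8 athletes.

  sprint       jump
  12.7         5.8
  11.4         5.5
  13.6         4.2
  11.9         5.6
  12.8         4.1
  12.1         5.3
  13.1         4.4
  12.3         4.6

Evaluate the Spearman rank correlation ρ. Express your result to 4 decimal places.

-0.6667

Rank sprint: 5, 1, 8, 2, 6, 3, 7, 4
Rank jump: 8, 6, 2, 7, 1, 5, 3, 4
d = rank(sprint) − rank(jump): -3, -5, 6, -5, 5, -2, 4, 0; Σd² = 140
ρ = 1 − 6Σd² / [n(n²−1)] = 1 − 6×140 / (8×63) = 1 − 840/504 ≈ -0.6667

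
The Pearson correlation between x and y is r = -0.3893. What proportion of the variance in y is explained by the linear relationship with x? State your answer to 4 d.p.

0.1516

r² = (-0.3893)² = 0.1516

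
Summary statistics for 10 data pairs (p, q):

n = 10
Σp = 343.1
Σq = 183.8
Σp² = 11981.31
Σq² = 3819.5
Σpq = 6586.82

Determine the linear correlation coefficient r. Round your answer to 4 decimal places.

0.9229

r = (nΣpq − ΣpΣq) / √[(nΣp² − (Σp)²)(nΣq² − (Σq)²)]
Numerator: 10×6586.82 − 343.1×183.8 = 2806.42
Denominator: √[(119813.1 − 117717.61)(38195 − 33782.44)] = √[2095.49 × 4412.56] = 3040.8018
r = 2806.42 / 3040.8018 ≈ 0.9229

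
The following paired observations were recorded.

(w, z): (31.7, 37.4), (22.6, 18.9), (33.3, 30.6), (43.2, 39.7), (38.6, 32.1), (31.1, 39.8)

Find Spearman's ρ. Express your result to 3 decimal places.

Rank w: 3, 1, 4, 6, 5, 2
Rank z: 4, 1, 2, 5, 3, 6
d = rank(w) − rank(z): -1, 0, 2, 1, 2, -4; Σd² = 26
ρ = 1 − 6Σd² / [n(n²−1)] = 1 − 6×26 / (6×35) = 1 − 156/210 ≈ 0.257

0.257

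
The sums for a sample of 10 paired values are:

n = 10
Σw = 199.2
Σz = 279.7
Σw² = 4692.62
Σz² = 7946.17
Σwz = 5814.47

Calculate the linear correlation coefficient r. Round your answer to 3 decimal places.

r = (nΣwz − ΣwΣz) / √[(nΣw² − (Σw)²)(nΣz² − (Σz)²)]
Numerator: 10×5814.47 − 199.2×279.7 = 2428.46
Denominator: √[(46926.2 − 39680.64)(79461.7 − 78232.09)] = √[7245.56 × 1229.61] = 2984.8305
r = 2428.46 / 2984.8305 ≈ 0.814

0.814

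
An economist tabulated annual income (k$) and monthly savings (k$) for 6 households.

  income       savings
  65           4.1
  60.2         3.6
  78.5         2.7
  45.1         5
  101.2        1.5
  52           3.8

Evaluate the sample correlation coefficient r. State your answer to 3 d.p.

n = 6, Σx = 402, Σy = 20.7, Σx² = 28990.74, Σy² = 78.75, Σxy = 1270.07
nΣxy − ΣxΣy = 7620.42 − 8321.4 = -700.98
nΣx² − (Σx)² = 173944.44 − 161604 = 12340.44; nΣy² − (Σy)² = 472.5 − 428.49 = 44.01
r = -700.98 / √(12340.44 × 44.01) = -700.98 / 736.9551 ≈ -0.951

-0.951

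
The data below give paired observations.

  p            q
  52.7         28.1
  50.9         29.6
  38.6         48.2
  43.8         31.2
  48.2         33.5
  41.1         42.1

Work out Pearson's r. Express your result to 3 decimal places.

n = 6, Σp = 275.3, Σq = 212.7, Σp² = 12788.95, Σq² = 7857.11, Σpq = 9559.6
nΣpq − ΣpΣq = 57357.6 − 58556.31 = -1198.71
nΣp² − (Σp)² = 76733.7 − 75790.09 = 943.61; nΣq² − (Σq)² = 47142.66 − 45241.29 = 1901.37
r = -1198.71 / √(943.61 × 1901.37) = -1198.71 / 1339.4595 ≈ -0.895

-0.895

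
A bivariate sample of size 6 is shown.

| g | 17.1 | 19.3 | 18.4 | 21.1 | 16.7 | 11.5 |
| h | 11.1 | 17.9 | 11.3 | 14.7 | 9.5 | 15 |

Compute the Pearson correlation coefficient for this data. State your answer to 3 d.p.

0.101

n = 6, Σg = 104.1, Σh = 79.5, Σg² = 1859.81, Σh² = 1102.65, Σgh = 1384.52
nΣgh − ΣgΣh = 8307.12 − 8275.95 = 31.17
nΣg² − (Σg)² = 11158.86 − 10836.81 = 322.05; nΣh² − (Σh)² = 6615.9 − 6320.25 = 295.65
r = 31.17 / √(322.05 × 295.65) = 31.17 / 308.5678 ≈ 0.101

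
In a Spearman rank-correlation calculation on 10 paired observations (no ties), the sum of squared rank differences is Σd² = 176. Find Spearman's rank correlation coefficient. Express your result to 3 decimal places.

ρ = 1 − 6Σd² / [n(n²−1)] = 1 − 6×176 / (10×99)
  = 1 − 1056/990 = 1 − 1.0667 ≈ -0.067

-0.067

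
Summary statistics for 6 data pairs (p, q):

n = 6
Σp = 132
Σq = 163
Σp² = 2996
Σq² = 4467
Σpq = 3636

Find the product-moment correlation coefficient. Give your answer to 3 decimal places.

r = (nΣpq − ΣpΣq) / √[(nΣp² − (Σp)²)(nΣq² − (Σq)²)]
Numerator: 6×3636 − 132×163 = 300
Denominator: √[(17976 − 17424)(26802 − 26569)] = √[552 × 233] = 358.6307
r = 300 / 358.6307 ≈ 0.837

0.837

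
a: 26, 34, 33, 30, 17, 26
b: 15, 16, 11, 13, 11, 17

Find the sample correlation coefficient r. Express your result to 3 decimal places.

0.247

n = 6, Σa = 166, Σb = 83, Σa² = 4786, Σb² = 1181, Σab = 2316
nΣab − ΣaΣb = 13896 − 13778 = 118
nΣa² − (Σa)² = 28716 − 27556 = 1160; nΣb² − (Σb)² = 7086 − 6889 = 197
r = 118 / √(1160 × 197) = 118 / 478.0377 ≈ 0.247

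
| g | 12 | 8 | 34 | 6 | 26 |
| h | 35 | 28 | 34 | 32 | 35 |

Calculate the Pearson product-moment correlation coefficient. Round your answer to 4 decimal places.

0.5634

n = 5, Σg = 86, Σh = 164, Σg² = 2076, Σh² = 5414, Σgh = 2902
nΣgh − ΣgΣh = 14510 − 14104 = 406
nΣg² − (Σg)² = 10380 − 7396 = 2984; nΣh² − (Σh)² = 27070 − 26896 = 174
r = 406 / √(2984 × 174) = 406 / 720.5664 ≈ 0.5634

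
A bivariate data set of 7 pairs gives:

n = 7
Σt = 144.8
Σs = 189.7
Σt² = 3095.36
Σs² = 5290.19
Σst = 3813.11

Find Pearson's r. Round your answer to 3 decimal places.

-0.908

r = (nΣst − ΣsΣt) / √[(nΣs² − (Σs)²)(nΣt² − (Σt)²)]
Numerator: 7×3813.11 − 189.7×144.8 = -776.79
Denominator: √[(37031.33 − 35986.09)(21667.52 − 20967.04)] = √[1045.24 × 700.48] = 855.6692
r = -776.79 / 855.6692 ≈ -0.908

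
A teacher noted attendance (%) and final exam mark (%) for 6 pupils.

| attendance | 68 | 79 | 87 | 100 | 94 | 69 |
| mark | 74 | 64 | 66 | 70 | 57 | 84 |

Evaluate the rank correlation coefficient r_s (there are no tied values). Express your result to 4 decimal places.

Rank attendance: 1, 3, 4, 6, 5, 2
Rank mark: 5, 2, 3, 4, 1, 6
d = rank(attendance) − rank(mark): -4, 1, 1, 2, 4, -4; Σd² = 54
ρ = 1 − 6Σd² / [n(n²−1)] = 1 − 6×54 / (6×35) = 1 − 324/210 ≈ -0.5429

-0.5429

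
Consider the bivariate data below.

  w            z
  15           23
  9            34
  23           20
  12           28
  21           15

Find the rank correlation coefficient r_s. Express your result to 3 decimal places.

Rank w: 3, 1, 5, 2, 4
Rank z: 3, 5, 2, 4, 1
d = rank(w) − rank(z): 0, -4, 3, -2, 3; Σd² = 38
ρ = 1 − 6Σd² / [n(n²−1)] = 1 − 6×38 / (5×24) = 1 − 228/120 ≈ -0.900

-0.900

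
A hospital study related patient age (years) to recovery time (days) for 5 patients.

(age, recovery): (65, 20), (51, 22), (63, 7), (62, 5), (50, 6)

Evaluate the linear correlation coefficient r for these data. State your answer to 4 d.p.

-0.0806

n = 5, Σx = 291, Σy = 60, Σx² = 17139, Σy² = 994, Σxy = 3473
nΣxy − ΣxΣy = 17365 − 17460 = -95
nΣx² − (Σx)² = 85695 − 84681 = 1014; nΣy² − (Σy)² = 4970 − 3600 = 1370
r = -95 / √(1014 × 1370) = -95 / 1178.6348 ≈ -0.0806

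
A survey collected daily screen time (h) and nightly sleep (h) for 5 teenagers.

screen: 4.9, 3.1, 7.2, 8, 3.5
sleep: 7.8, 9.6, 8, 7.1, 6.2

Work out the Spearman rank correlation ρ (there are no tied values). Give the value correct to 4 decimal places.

Rank screen: 3, 1, 4, 5, 2
Rank sleep: 3, 5, 4, 2, 1
d = rank(screen) − rank(sleep): 0, -4, 0, 3, 1; Σd² = 26
ρ = 1 − 6Σd² / [n(n²−1)] = 1 − 6×26 / (5×24) = 1 − 156/120 ≈ -0.3000

-0.3000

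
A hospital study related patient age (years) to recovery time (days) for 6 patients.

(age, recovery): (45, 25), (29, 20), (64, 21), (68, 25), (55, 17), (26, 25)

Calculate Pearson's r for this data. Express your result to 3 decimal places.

-0.094

n = 6, Σx = 287, Σy = 133, Σx² = 15287, Σy² = 3005, Σxy = 6334
nΣxy − ΣxΣy = 38004 − 38171 = -167
nΣx² − (Σx)² = 91722 − 82369 = 9353; nΣy² − (Σy)² = 18030 − 17689 = 341
r = -167 / √(9353 × 341) = -167 / 1785.8816 ≈ -0.094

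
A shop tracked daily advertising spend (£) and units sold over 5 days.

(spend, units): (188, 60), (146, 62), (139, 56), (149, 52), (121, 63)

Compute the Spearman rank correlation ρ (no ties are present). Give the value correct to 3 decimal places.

Rank spend: 5, 3, 2, 4, 1
Rank units: 3, 4, 2, 1, 5
d = rank(spend) − rank(units): 2, -1, 0, 3, -4; Σd² = 30
ρ = 1 − 6Σd² / [n(n²−1)] = 1 − 6×30 / (5×24) = 1 − 180/120 ≈ -0.500

-0.500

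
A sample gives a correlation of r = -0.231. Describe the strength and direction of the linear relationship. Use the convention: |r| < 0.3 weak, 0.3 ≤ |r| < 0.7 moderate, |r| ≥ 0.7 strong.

r = -0.231 < 0 so the relationship is negative.
|r| = 0.231, which falls in the weak range.

weak negative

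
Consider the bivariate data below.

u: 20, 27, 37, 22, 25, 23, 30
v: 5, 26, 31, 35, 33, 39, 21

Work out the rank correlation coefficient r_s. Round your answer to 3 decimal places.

-0.107

Rank u: 1, 5, 7, 2, 4, 3, 6
Rank v: 1, 3, 4, 6, 5, 7, 2
d = rank(u) − rank(v): 0, 2, 3, -4, -1, -4, 4; Σd² = 62
ρ = 1 − 6Σd² / [n(n²−1)] = 1 − 6×62 / (7×48) = 1 − 372/336 ≈ -0.107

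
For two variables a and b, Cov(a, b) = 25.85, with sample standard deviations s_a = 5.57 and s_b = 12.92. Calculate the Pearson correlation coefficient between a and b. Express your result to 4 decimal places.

r = Cov(a,b) / (s_a · s_b) = 25.85 / (5.57 × 12.92)
  = 25.85 / 71.9644 ≈ 0.3592

0.3592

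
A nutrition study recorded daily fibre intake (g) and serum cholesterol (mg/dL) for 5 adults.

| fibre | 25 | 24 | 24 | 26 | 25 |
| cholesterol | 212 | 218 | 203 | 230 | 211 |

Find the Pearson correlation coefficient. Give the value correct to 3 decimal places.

n = 5, Σx = 124, Σy = 1074, Σx² = 3078, Σy² = 231098, Σxy = 26659
nΣxy − ΣxΣy = 133295 − 133176 = 119
nΣx² − (Σx)² = 15390 − 15376 = 14; nΣy² − (Σy)² = 1155490 − 1153476 = 2014
r = 119 / √(14 × 2014) = 119 / 167.9166 ≈ 0.709

0.709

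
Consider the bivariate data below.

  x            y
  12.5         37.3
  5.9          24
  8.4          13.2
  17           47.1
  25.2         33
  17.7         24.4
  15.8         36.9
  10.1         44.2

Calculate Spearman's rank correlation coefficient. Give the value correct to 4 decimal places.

0.3095

Rank x: 4, 1, 2, 6, 8, 7, 5, 3
Rank y: 6, 2, 1, 8, 4, 3, 5, 7
d = rank(x) − rank(y): -2, -1, 1, -2, 4, 4, 0, -4; Σd² = 58
ρ = 1 − 6Σd² / [n(n²−1)] = 1 − 6×58 / (8×63) = 1 − 348/504 ≈ 0.3095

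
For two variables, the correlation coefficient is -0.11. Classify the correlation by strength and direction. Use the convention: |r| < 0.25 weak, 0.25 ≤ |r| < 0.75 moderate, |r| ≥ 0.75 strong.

weak negative

r = -0.11 < 0 so the relationship is negative.
|r| = 0.11, which falls in the weak range.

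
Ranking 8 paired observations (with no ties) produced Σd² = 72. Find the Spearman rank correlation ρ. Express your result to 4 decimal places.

ρ = 1 − 6Σd² / [n(n²−1)] = 1 − 6×72 / (8×63)
  = 1 − 432/504 = 1 − 0.85714 ≈ 0.1429

0.1429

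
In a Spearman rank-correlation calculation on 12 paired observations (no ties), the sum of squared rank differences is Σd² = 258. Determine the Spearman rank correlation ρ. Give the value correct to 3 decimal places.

ρ = 1 − 6Σd² / [n(n²−1)] = 1 − 6×258 / (12×143)
  = 1 − 1548/1716 = 1 − 0.9021 ≈ 0.098

0.098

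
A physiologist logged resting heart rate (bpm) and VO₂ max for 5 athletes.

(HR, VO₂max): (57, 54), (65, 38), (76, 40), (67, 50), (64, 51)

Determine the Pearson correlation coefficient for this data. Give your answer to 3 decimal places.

-0.664

n = 5, Σx = 329, Σy = 233, Σx² = 21835, Σy² = 11061, Σxy = 15202
nΣxy − ΣxΣy = 76010 − 76657 = -647
nΣx² − (Σx)² = 109175 − 108241 = 934; nΣy² − (Σy)² = 55305 − 54289 = 1016
r = -647 / √(934 × 1016) = -647 / 974.1376 ≈ -0.664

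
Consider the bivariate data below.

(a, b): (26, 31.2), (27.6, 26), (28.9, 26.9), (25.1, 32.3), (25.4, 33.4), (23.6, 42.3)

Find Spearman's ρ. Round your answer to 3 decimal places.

-0.886

Rank a: 4, 5, 6, 2, 3, 1
Rank b: 3, 1, 2, 4, 5, 6
d = rank(a) − rank(b): 1, 4, 4, -2, -2, -5; Σd² = 66
ρ = 1 − 6Σd² / [n(n²−1)] = 1 − 6×66 / (6×35) = 1 − 396/210 ≈ -0.886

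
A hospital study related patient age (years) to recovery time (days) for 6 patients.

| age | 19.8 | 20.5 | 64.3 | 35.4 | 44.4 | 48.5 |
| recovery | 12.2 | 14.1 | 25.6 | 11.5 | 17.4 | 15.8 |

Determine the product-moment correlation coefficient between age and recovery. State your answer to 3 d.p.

0.842

n = 6, Σx = 232.9, Σy = 96.6, Σx² = 10523.55, Σy² = 1687.66, Σxy = 4122.65
nΣxy − ΣxΣy = 24735.9 − 22498.14 = 2237.76
nΣx² − (Σx)² = 63141.3 − 54242.41 = 8898.89; nΣy² − (Σy)² = 10125.96 − 9331.56 = 794.4
r = 2237.76 / √(8898.89 × 794.4) = 2237.76 / 2658.8114 ≈ 0.842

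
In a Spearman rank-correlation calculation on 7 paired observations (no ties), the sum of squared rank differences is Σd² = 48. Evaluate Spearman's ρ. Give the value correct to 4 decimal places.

0.1429

ρ = 1 − 6Σd² / [n(n²−1)] = 1 − 6×48 / (7×48)
  = 1 − 288/336 = 1 − 0.85714 ≈ 0.1429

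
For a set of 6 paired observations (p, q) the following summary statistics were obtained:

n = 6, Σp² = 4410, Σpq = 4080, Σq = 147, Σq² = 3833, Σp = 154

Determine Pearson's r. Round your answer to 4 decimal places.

r = (nΣpq − ΣpΣq) / √[(nΣp² − (Σp)²)(nΣq² − (Σq)²)]
Numerator: 6×4080 − 154×147 = 1842
Denominator: √[(26460 − 23716)(22998 − 21609)] = √[2744 × 1389] = 1952.2848
r = 1842 / 1952.2848 ≈ 0.9435

0.9435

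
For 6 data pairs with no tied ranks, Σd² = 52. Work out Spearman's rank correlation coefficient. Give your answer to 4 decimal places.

-0.4857

ρ = 1 − 6Σd² / [n(n²−1)] = 1 − 6×52 / (6×35)
  = 1 − 312/210 = 1 − 1.48571 ≈ -0.4857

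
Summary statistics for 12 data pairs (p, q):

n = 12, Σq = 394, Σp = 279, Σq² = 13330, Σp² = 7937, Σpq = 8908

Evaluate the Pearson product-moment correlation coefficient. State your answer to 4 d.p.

r = (nΣpq − ΣpΣq) / √[(nΣp² − (Σp)²)(nΣq² − (Σq)²)]
Numerator: 12×8908 − 279×394 = -3030
Denominator: √[(95244 − 77841)(159960 − 155236)] = √[17403 × 4724] = 9067.0708
r = -3030 / 9067.0708 ≈ -0.3342

-0.3342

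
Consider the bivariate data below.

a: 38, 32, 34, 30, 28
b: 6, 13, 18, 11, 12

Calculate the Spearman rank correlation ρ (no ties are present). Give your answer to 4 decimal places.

Rank a: 5, 3, 4, 2, 1
Rank b: 1, 4, 5, 2, 3
d = rank(a) − rank(b): 4, -1, -1, 0, -2; Σd² = 22
ρ = 1 − 6Σd² / [n(n²−1)] = 1 − 6×22 / (5×24) = 1 − 132/120 ≈ -0.1000

-0.1000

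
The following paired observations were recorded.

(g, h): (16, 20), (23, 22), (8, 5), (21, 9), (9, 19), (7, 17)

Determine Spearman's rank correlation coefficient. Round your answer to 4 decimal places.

Rank g: 4, 6, 2, 5, 3, 1
Rank h: 5, 6, 1, 2, 4, 3
d = rank(g) − rank(h): -1, 0, 1, 3, -1, -2; Σd² = 16
ρ = 1 − 6Σd² / [n(n²−1)] = 1 − 6×16 / (6×35) = 1 − 96/210 ≈ 0.5429

0.5429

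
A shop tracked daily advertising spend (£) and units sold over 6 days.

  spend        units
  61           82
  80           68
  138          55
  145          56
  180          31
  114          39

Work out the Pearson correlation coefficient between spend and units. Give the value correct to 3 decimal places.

n = 6, Σx = 718, Σy = 331, Σx² = 95586, Σy² = 19991, Σxy = 36178
nΣxy − ΣxΣy = 217068 − 237658 = -20590
nΣx² − (Σx)² = 573516 − 515524 = 57992; nΣy² − (Σy)² = 119946 − 109561 = 10385
r = -20590 / √(57992 × 10385) = -20590 / 24540.7196 ≈ -0.839

-0.839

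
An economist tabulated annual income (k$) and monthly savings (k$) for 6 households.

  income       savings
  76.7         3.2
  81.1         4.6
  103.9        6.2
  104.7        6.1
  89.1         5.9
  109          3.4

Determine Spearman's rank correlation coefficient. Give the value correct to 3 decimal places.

Rank income: 1, 2, 4, 5, 3, 6
Rank savings: 1, 3, 6, 5, 4, 2
d = rank(income) − rank(savings): 0, -1, -2, 0, -1, 4; Σd² = 22
ρ = 1 − 6Σd² / [n(n²−1)] = 1 − 6×22 / (6×35) = 1 − 132/210 ≈ 0.371

0.371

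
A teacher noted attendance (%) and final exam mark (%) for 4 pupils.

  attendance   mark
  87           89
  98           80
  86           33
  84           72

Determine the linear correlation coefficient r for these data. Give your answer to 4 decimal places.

n = 4, Σx = 355, Σy = 274, Σx² = 31625, Σy² = 20594, Σxy = 24469
nΣxy − ΣxΣy = 97876 − 97270 = 606
nΣx² − (Σx)² = 126500 − 126025 = 475; nΣy² − (Σy)² = 82376 − 75076 = 7300
r = 606 / √(475 × 7300) = 606 / 1862.1224 ≈ 0.3254

0.3254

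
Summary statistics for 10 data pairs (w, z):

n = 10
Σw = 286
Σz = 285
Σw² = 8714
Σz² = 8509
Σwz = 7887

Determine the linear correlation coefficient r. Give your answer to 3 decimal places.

-0.581

r = (nΣwz − ΣwΣz) / √[(nΣw² − (Σw)²)(nΣz² − (Σz)²)]
Numerator: 10×7887 − 286×285 = -2640
Denominator: √[(87140 − 81796)(85090 − 81225)] = √[5344 × 3865] = 4544.7288
r = -2640 / 4544.7288 ≈ -0.581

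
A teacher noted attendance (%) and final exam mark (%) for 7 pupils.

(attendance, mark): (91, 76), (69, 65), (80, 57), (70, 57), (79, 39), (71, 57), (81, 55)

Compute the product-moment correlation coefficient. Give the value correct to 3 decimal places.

n = 7, Σx = 541, Σy = 406, Σx² = 42185, Σy² = 24294, Σxy = 31534
nΣxy − ΣxΣy = 220738 − 219646 = 1092
nΣx² − (Σx)² = 295295 − 292681 = 2614; nΣy² − (Σy)² = 170058 − 164836 = 5222
r = 1092 / √(2614 × 5222) = 1092 / 3694.6323 ≈ 0.296

0.296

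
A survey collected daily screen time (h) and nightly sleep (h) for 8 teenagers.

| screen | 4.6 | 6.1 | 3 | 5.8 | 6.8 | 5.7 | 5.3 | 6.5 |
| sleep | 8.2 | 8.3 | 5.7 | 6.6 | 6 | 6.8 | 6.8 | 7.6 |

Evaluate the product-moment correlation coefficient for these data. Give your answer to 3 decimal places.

0.262

n = 8, Σx = 43.8, Σy = 56, Σx² = 250.08, Σy² = 398.42, Σxy = 308.73
nΣxy − ΣxΣy = 2469.84 − 2452.8 = 17.04
nΣx² − (Σx)² = 2000.64 − 1918.44 = 82.2; nΣy² − (Σy)² = 3187.36 − 3136 = 51.36
r = 17.04 / √(82.2 × 51.36) = 17.04 / 64.9753 ≈ 0.262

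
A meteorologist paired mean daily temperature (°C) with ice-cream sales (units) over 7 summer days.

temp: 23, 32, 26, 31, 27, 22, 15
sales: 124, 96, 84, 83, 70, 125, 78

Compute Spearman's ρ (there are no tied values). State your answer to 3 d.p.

Rank temp: 3, 7, 4, 6, 5, 2, 1
Rank sales: 6, 5, 4, 3, 1, 7, 2
d = rank(temp) − rank(sales): -3, 2, 0, 3, 4, -5, -1; Σd² = 64
ρ = 1 − 6Σd² / [n(n²−1)] = 1 − 6×64 / (7×48) = 1 − 384/336 ≈ -0.143

-0.143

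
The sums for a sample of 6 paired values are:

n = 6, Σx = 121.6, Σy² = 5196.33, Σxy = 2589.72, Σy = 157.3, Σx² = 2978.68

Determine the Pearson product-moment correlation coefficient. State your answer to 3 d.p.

r = (nΣxy − ΣxΣy) / √[(nΣx² − (Σx)²)(nΣy² − (Σy)²)]
Numerator: 6×2589.72 − 121.6×157.3 = -3589.36
Denominator: √[(17872.08 − 14786.56)(31177.98 − 24743.29)] = √[3085.52 × 6434.69] = 4455.8237
r = -3589.36 / 4455.8237 ≈ -0.806

-0.806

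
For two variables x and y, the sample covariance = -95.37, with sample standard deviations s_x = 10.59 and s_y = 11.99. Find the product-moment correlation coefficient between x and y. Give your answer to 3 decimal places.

r = Cov(x,y) / (s_x · s_y) = -95.37 / (10.59 × 11.99)
  = -95.37 / 126.9741 ≈ -0.751

-0.751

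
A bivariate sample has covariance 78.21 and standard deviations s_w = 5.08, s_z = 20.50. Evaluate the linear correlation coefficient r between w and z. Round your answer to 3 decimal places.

r = Cov(w,z) / (s_w · s_z) = 78.21 / (5.08 × 20.50)
  = 78.21 / 104.1400 ≈ 0.751

0.751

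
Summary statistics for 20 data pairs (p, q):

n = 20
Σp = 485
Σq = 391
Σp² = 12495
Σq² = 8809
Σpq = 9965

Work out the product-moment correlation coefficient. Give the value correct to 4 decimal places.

r = (nΣpq − ΣpΣq) / √[(nΣp² − (Σp)²)(nΣq² − (Σq)²)]
Numerator: 20×9965 − 485×391 = 9665
Denominator: √[(249900 − 235225)(176180 − 152881)] = √[14675 × 23299] = 18490.8849
r = 9665 / 18490.8849 ≈ 0.5227

0.5227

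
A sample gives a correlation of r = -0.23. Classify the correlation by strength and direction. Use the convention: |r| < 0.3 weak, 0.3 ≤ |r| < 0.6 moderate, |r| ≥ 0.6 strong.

r = -0.23 < 0 so the relationship is negative.
|r| = 0.23, which falls in the weak range.

weak negative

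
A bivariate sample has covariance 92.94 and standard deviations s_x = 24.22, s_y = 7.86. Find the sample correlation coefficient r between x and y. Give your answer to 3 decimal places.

0.488

r = Cov(x,y) / (s_x · s_y) = 92.94 / (24.22 × 7.86)
  = 92.94 / 190.3692 ≈ 0.488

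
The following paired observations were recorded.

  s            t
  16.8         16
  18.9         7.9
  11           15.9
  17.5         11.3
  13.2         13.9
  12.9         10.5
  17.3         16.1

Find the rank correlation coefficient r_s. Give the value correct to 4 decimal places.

-0.2500

Rank s: 4, 7, 1, 6, 3, 2, 5
Rank t: 6, 1, 5, 3, 4, 2, 7
d = rank(s) − rank(t): -2, 6, -4, 3, -1, 0, -2; Σd² = 70
ρ = 1 − 6Σd² / [n(n²−1)] = 1 − 6×70 / (7×48) = 1 − 420/336 ≈ -0.2500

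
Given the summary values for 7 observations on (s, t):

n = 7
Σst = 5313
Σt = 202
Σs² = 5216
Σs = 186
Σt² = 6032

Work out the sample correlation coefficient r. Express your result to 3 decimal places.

r = (nΣst − ΣsΣt) / √[(nΣs² − (Σs)²)(nΣt² − (Σt)²)]
Numerator: 7×5313 − 186×202 = -381
Denominator: √[(36512 − 34596)(42224 − 40804)] = √[1916 × 1420] = 1649.4605
r = -381 / 1649.4605 ≈ -0.231

-0.231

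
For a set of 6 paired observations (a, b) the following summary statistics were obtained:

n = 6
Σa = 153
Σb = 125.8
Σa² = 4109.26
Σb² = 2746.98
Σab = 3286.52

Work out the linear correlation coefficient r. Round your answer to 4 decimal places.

0.5216

r = (nΣab − ΣaΣb) / √[(nΣa² − (Σa)²)(nΣb² − (Σb)²)]
Numerator: 6×3286.52 − 153×125.8 = 471.72
Denominator: √[(24655.56 − 23409)(16481.88 − 15825.64)] = √[1246.56 × 656.24] = 904.4570
r = 471.72 / 904.4570 ≈ 0.5216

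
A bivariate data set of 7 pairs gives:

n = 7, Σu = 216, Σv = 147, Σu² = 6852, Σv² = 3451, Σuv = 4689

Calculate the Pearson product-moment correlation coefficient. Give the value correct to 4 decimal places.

0.5867

r = (nΣuv − ΣuΣv) / √[(nΣu² − (Σu)²)(nΣv² − (Σv)²)]
Numerator: 7×4689 − 216×147 = 1071
Denominator: √[(47964 − 46656)(24157 − 21609)] = √[1308 × 2548] = 1825.5914
r = 1071 / 1825.5914 ≈ 0.5867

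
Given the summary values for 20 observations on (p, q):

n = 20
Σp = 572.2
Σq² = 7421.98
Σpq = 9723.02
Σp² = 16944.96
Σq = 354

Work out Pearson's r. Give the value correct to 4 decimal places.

-0.4969

r = (nΣpq − ΣpΣq) / √[(nΣp² − (Σp)²)(nΣq² − (Σq)²)]
Numerator: 20×9723.02 − 572.2×354 = -8098.4
Denominator: √[(338899.2 − 327412.84)(148439.6 − 125316)] = √[11486.36 × 23123.6] = 16297.4229
r = -8098.4 / 16297.4229 ≈ -0.4969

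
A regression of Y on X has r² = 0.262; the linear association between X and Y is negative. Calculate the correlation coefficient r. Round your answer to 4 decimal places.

|r| = √0.262 = 0.5119
The association is negative, so r = −0.5119.

-0.5119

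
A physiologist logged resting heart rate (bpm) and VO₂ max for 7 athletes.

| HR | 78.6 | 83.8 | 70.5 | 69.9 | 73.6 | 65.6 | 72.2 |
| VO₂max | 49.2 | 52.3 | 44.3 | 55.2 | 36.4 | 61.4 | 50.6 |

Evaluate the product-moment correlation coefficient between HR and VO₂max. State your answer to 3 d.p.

n = 7, Σx = 514.2, Σy = 349.4, Σx² = 37989.82, Σy² = 17820.74, Σxy = 25591.69
nΣxy − ΣxΣy = 179141.83 − 179661.48 = -519.65
nΣx² − (Σx)² = 265928.74 − 264401.64 = 1527.1; nΣy² − (Σy)² = 124745.18 − 122080.36 = 2664.82
r = -519.65 / √(1527.1 × 2664.82) = -519.65 / 2017.2869 ≈ -0.258

-0.258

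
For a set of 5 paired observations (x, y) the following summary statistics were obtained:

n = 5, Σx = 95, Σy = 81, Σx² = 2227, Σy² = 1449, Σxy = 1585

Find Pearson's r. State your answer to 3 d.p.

r = (nΣxy − ΣxΣy) / √[(nΣx² − (Σx)²)(nΣy² − (Σy)²)]
Numerator: 5×1585 − 95×81 = 230
Denominator: √[(11135 − 9025)(7245 − 6561)] = √[2110 × 684] = 1201.3492
r = 230 / 1201.3492 ≈ 0.191

0.191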